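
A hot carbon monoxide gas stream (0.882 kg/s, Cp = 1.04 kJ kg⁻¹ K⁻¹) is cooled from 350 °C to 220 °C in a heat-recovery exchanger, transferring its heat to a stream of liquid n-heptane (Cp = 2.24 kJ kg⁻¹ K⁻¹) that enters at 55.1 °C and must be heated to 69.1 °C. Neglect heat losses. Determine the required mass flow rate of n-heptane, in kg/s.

ṁ_c = 3.80 kg/s

Heat released by hot stream: Q = 0.882 × 1.04 × (350 − 220) = 119.25 kJ/s
Energy balance on cold side (adiabatic exchanger): Q = ṁ_c·Cp_c·(T_c,out − T_c,in)
ṁ_c = 119.25 / [2.24 × (69.1 − 55.1)] = 3.8025 kg/s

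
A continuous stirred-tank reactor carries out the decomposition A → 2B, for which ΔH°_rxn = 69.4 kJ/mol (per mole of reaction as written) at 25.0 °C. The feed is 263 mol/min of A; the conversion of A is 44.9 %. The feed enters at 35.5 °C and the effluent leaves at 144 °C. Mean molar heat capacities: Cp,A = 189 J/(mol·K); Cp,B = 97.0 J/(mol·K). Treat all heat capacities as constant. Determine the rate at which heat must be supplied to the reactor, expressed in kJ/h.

Q_in = 820000 kJ/h

Extent of reaction ξ = 0.449 × 263 = 118.09 mol/min
Reaction term: ξ·ΔH°_rxn = 118.09 × 69.4 = 8195.2 kJ/min
Sensible, feed 35.5→25 °C: -521.92 kJ/min
Outlet flows (mol/min): A 144.91, B 236.17
Sensible, products 25→144 °C: 5985.4 kJ/min
Q = ΔH = 13659 kJ/min = 227.65 kW
Heat supplied = 819520 kJ/h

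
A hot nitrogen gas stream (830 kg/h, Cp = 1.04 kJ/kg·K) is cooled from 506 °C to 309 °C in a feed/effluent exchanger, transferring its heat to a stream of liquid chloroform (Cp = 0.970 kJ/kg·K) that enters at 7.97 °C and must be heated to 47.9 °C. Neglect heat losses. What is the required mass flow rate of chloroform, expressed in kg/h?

ṁ_c = 4390 kg/h

Heat released by hot stream: Q = 830 × 1.04 × (506 − 309) = 170050 kJ/h
Energy balance on cold side (adiabatic exchanger): Q = ṁ_c·Cp_c·(T_c,out − T_c,in)
ṁ_c = 170050 / [0.970 × (47.9 − 7.97)] = 4390.4 kg/h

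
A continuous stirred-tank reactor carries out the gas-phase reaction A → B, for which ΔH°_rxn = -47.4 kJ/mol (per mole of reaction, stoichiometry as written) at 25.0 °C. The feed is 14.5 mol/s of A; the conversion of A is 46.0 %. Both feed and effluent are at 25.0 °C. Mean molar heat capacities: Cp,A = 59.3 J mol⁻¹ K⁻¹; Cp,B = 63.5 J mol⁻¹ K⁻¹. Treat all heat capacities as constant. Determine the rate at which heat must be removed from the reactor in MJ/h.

Q_out = 1140 MJ/h

Extent of reaction ξ = 0.460 × 14.5 = 6.67 mol/s
Reaction term: ξ·ΔH°_rxn = 6.67 × -47.4 = -316.16 kJ/s
Q = ΔH = -316.16 kJ/s = -316.16 kW
Heat removed = 1138.2 MJ/h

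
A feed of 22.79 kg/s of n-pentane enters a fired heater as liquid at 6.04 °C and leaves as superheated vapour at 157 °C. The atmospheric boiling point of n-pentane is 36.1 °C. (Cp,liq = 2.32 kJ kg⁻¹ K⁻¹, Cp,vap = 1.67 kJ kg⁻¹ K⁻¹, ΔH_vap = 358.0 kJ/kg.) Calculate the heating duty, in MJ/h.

liquid 6.04→36.1 °C: 69.739 kJ/kg
vaporisation at 36.1 °C: 358 kJ/kg
vapour 36.1→157 °C: 201.9 kJ/kg
Δh = 69.739 + 358 + 201.9 = 629.64 kJ/kg
Q = ṁ·Δh = 22.79 kg/s × 629.64 kJ/kg = 14350 kJ/s
|Q| = 14350 kW = 51658 MJ/h

Q = 51700 MJ/h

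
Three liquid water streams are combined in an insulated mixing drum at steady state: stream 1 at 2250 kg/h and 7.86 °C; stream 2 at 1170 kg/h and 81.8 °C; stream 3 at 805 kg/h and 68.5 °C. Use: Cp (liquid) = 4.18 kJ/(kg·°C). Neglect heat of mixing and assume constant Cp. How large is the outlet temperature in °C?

No heat crosses the boundary, so H_out = H_in.
T_out = Σ ṁᵢCp,ᵢTᵢ / Σ ṁᵢCp,ᵢ
      = 704470 / 17660 = 39.89 °C

T_out = 39.9 °C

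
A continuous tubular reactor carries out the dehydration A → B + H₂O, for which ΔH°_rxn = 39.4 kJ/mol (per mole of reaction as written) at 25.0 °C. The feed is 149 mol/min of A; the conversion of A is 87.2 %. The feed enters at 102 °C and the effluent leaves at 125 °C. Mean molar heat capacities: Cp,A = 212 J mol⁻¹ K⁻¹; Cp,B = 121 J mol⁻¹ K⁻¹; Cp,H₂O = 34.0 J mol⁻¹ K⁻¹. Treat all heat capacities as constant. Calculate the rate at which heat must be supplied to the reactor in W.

Q_in = 85100 W

Extent of reaction ξ = 0.872 × 149 = 129.93 mol/min
Reaction term: ξ·ΔH°_rxn = 129.93 × 39.4 = 5119.2 kJ/min
Sensible, feed 102→25 °C: -2432.3 kJ/min
Outlet flows (mol/min): A 19.072, B 129.93, H₂O 129.93
Sensible, products 25→125 °C: 2418.2 kJ/min
Q = ΔH = 5105.1 kJ/min = 85.085 kW
Heat supplied = 85085 W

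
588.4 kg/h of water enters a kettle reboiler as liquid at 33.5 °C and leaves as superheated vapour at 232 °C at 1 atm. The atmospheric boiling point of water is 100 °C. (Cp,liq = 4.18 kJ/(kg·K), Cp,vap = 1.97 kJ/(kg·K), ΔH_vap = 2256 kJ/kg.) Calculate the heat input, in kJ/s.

Q = 457 kJ/s

liquid 33.5→100 °C: 277.97 kJ/kg
vaporisation at 100 °C: 2256 kJ/kg
vapour 100→232 °C: 260.04 kJ/kg
Δh = 277.97 + 2256 + 260.04 = 2794 kJ/kg
Q = ṁ·Δh = 588.4 kg/h × 2794 kJ/kg = 1.644e+06 kJ/h
|Q| = 456.67 kW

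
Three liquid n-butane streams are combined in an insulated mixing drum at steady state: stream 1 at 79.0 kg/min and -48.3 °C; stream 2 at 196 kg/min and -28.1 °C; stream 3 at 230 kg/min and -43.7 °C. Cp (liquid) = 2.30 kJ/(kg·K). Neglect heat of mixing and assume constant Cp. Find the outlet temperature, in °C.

Adiabatic, steady state ⇒ Σ ṁᵢCp,ᵢ(T_out − Tᵢ) = 0
T_out = Σ ṁᵢCp,ᵢTᵢ / Σ ṁᵢCp,ᵢ
      = -44561 / 1161.5 = -38.365 °C

T_out = -38.4 °C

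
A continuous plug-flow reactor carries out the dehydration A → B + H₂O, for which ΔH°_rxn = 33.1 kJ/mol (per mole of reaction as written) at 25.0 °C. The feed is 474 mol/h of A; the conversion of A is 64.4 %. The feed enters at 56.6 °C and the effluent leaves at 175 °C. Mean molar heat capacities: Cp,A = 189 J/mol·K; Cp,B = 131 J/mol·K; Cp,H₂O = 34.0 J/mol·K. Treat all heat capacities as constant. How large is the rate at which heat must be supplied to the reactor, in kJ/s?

Extent of reaction ξ = 0.644 × 474 = 305.26 mol/h
Reaction term: ξ·ΔH°_rxn = 305.26 × 33.1 = 10104 kJ/h
Sensible, feed 56.6→25 °C: -2830.9 kJ/h
Outlet flows (mol/h): A 168.74, B 305.26, H₂O 305.26
Sensible, products 25→175 °C: 12339 kJ/h
Q = ΔH = 19612 kJ/h = 5.4478 kW
Heat supplied = 5.4478 kJ/s

Q_in = 5.45 kJ/s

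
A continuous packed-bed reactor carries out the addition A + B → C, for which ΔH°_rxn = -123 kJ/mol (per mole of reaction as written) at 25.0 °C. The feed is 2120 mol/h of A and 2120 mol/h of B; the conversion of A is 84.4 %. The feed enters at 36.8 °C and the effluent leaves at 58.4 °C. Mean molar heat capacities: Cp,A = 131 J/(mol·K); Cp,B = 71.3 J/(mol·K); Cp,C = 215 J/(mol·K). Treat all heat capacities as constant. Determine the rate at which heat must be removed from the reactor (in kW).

Extent of reaction ξ = 0.844 × 2120 = 1789.3 mol/h
Reaction term: ξ·ΔH°_rxn = 1789.3 × -123 = -220080 kJ/h
Sensible, feed 36.8→25 °C: -5060.7 kJ/h
Outlet flows (mol/h): A 330.72, B 330.72, C 1789.3
Sensible, products 25→58.4 °C: 15083 kJ/h
Q = ΔH = -210060 kJ/h = -58.35 kW
Heat removed = 58.35 kW

Q_out = 58.3 kW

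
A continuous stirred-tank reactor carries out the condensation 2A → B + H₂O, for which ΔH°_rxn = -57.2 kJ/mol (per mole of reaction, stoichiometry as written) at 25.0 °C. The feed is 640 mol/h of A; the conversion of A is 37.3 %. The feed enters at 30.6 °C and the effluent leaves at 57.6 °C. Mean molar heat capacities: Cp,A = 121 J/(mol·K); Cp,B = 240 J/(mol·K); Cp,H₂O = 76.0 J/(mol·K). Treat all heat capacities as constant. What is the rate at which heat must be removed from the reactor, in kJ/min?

Q_out = 74.1 kJ/min

Extent of reaction ξ = 0.373 × 640 / 2 = 119.36 mol/h
Reaction term: ξ·ΔH°_rxn = 119.36 × -57.2 = -6827.4 kJ/h
Sensible, feed 30.6→25 °C: -433.66 kJ/h
Outlet flows (mol/h): A 401.28, B 119.36, H₂O 119.36
Sensible, products 25→57.6 °C: 2812.5 kJ/h
Q = ΔH = -4448.6 kJ/h = -1.2357 kW
Heat removed = 74.143 kJ/min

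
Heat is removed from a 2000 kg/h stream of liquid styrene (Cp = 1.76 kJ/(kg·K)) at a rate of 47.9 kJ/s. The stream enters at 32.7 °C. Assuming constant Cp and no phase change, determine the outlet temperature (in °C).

Q = 47.9 kJ/s = 172440 kJ/h
ΔT = Q/(ṁ·Cp) = 172440/(2000×1.76) = 48.989 K
T_out = 32.7 − 48.989 = -16.289 °C

T_out = -16.3 °C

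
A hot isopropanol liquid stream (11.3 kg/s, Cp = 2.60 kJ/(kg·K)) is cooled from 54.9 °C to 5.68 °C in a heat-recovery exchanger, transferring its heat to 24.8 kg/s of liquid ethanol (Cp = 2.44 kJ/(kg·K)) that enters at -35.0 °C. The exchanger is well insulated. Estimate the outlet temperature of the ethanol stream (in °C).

T_c,out = -11.1 °C

Heat released by hot stream: Q = 11.3 × 2.60 × (54.9 − 5.68) = 1446.1 kJ/s
Energy balance on cold side (adiabatic exchanger): Q = ṁ_c·Cp_c·(T_c,out − T_c,in)
T_c,out = -35.0 + 1446.1/(24.8 × 2.44) = -11.103 °C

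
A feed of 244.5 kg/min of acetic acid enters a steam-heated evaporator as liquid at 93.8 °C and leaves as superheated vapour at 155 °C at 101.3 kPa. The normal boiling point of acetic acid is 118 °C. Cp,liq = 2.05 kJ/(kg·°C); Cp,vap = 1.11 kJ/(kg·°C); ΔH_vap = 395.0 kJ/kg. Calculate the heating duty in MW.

liquid 93.8→118 °C: 49.61 kJ/kg
vaporisation at 118 °C: 395 kJ/kg
vapour 118→155 °C: 41.07 kJ/kg
Δh = 49.61 + 395 + 41.07 = 485.68 kJ/kg
Q = ṁ·Δh = 244.5 kg/min × 485.68 kJ/kg = 118750 kJ/min
|Q| = 1979.1 kW = 1.9791 MW

Q = 1.98 MW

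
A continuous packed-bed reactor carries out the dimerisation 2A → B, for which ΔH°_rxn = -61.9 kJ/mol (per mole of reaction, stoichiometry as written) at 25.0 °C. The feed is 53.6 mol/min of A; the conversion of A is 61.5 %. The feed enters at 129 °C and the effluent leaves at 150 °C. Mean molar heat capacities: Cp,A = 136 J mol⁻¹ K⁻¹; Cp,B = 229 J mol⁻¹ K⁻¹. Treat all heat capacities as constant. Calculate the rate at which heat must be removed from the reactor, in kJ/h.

Q_out = 57300 kJ/h

Extent of reaction ξ = 0.615 × 53.6 / 2 = 16.482 mol/min
Reaction term: ξ·ΔH°_rxn = 16.482 × -61.9 = -1020.2 kJ/min
Sensible, feed 129→25 °C: -758.12 kJ/min
Outlet flows (mol/min): A 20.636, B 16.482
Sensible, products 25→150 °C: 822.61 kJ/min
Q = ΔH = -955.74 kJ/min = -15.929 kW
Heat removed = 57345 kJ/h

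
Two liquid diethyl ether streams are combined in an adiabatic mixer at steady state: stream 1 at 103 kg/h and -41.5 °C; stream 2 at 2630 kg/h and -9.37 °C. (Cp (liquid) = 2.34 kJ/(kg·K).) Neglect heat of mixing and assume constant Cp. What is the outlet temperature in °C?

Energy balance with Q = 0: Σ ṁᵢCp,ᵢ(T_out − Tᵢ) = 0
Σ ṁᵢCp,ᵢTᵢ = 103×2.34×-41.5 + 2630×2.34×-9.37 = -67667
Σ ṁᵢCp,ᵢ = 103×2.34 + 2630×2.34 = 6395.2
T_out = -67667 / 6395.2 = -10.581 °C

T_out = -10.6 °C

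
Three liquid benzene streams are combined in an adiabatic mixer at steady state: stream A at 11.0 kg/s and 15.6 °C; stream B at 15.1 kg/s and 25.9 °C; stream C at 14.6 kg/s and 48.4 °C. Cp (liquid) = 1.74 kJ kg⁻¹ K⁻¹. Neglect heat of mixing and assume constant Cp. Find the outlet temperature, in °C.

No heat crosses the boundary, so H_out = H_in.
T_out = Σ ṁᵢCp,ᵢTᵢ / Σ ṁᵢCp,ᵢ
      = 2208.6 / 70.818 = 31.187 °C

T_out = 31.2 °C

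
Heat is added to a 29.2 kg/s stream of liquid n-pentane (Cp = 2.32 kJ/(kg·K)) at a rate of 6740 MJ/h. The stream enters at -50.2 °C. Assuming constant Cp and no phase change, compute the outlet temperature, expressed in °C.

T_out = -22.6 °C

Q = 6740 MJ/h = 1872.2 kJ/s
ΔT = Q/(ṁ·Cp) = 1872.2/(29.2×2.32) = 27.637 K
T_out = -50.2 + 27.637 = -22.563 °C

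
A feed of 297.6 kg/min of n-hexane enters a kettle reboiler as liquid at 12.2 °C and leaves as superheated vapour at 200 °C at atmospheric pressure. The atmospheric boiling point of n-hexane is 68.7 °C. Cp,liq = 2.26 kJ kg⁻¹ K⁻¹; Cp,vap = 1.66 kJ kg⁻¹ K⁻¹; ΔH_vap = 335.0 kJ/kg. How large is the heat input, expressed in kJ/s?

liquid 12.2→68.7 °C: 127.69 kJ/kg
vaporisation at 68.7 °C: 335 kJ/kg
vapour 68.7→200 °C: 217.96 kJ/kg
Δh = 127.69 + 335 + 217.96 = 680.65 kJ/kg
Q = ṁ·Δh = 297.6 kg/min × 680.65 kJ/kg = 202560 kJ/min
|Q| = 3376 kW

Q = 3380 kJ/s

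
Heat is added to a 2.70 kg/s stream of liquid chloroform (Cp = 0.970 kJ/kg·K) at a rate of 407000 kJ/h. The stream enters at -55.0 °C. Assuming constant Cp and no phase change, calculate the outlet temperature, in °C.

T_out = -11.8 °C

Q = 407000 kJ/h = 113.06 kJ/s
ΔT = Q/(ṁ·Cp) = 113.06/(2.70×0.970) = 43.167 K
T_out = -55.0 + 43.167 = -11.833 °C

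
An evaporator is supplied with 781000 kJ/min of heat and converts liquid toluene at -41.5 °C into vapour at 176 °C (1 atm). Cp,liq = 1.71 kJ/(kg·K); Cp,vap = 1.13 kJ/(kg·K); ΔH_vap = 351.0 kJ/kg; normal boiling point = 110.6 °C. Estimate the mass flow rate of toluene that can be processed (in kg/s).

Δh = 1.71×(110.6−-41.5) + 351.0 + 1.13×(176−110.6) = 684.99 kJ/kg
Q = 781000 kJ/min = 13017 kJ/s = 13017 kJ/s
ṁ = Q/Δh = 13017 / 684.99 = 19.003 kg/s

ṁ = 19.0 kg/s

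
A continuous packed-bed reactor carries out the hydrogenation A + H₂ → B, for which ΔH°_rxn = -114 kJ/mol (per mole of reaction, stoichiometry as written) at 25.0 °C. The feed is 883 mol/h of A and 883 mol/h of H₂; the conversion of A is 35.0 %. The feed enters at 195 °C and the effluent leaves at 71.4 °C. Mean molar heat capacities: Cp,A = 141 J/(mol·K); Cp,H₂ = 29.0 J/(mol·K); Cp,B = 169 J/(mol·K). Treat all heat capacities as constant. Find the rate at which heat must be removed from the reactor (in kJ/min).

Extent of reaction ξ = 0.350 × 883 = 309.05 mol/h
Reaction term: ξ·ΔH°_rxn = 309.05 × -114 = -35232 kJ/h
Sensible, feed 195→25 °C: -25519 kJ/h
Outlet flows (mol/h): A 573.95, H₂ 573.95, B 309.05
Sensible, products 25→71.4 °C: 6950.8 kJ/h
Q = ΔH = -53800 kJ/h = -14.944 kW
Heat removed = 896.66 kJ/min

Q_out = 897 kJ/min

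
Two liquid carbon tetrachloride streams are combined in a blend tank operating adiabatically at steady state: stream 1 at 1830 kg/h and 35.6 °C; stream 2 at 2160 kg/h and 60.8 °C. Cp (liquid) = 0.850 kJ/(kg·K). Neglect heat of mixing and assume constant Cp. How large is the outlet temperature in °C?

T_out = 49.2 °C

Energy balance with Q = 0: Σ ṁᵢCp,ᵢ(T_out − Tᵢ) = 0
T_out = Σ ṁᵢCp,ᵢTᵢ / Σ ṁᵢCp,ᵢ
      = 167000 / 3391.5 = 49.242 °C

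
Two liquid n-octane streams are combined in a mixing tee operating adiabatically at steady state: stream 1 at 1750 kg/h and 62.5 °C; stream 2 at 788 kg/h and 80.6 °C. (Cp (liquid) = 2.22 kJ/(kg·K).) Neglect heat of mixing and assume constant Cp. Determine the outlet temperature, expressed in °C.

Energy balance with Q = 0: Σ ṁᵢCp,ᵢ(T_out − Tᵢ) = 0
T_out = Σ ṁᵢCp,ᵢTᵢ / Σ ṁᵢCp,ᵢ
      = 383810 / 5634.4 = 68.12 °C

T_out = 68.1 °C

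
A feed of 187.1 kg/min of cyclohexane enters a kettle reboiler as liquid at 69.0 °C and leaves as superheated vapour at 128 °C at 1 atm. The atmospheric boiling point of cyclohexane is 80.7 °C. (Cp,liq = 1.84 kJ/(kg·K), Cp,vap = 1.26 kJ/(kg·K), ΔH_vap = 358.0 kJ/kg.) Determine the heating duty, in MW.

liquid 69.0→80.7 °C: 21.528 kJ/kg
vaporisation at 80.7 °C: 358 kJ/kg
vapour 80.7→128 °C: 59.598 kJ/kg
Δh = 21.528 + 358 + 59.598 = 439.13 kJ/kg
Q = ṁ·Δh = 187.1 kg/min × 439.13 kJ/kg = 82160 kJ/min
|Q| = 1369.3 kW = 1.3693 MW

Q = 1.37 MW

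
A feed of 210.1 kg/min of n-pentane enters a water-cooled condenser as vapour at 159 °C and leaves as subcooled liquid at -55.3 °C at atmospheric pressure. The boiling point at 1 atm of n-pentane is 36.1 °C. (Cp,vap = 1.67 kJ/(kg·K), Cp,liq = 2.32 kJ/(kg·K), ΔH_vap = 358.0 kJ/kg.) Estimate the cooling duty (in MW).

vapour 159→36.1 °C: -205.24 kJ/kg
condensation at 36.1 °C: -358 kJ/kg
liquid 36.1→-55.3 °C: -212.05 kJ/kg
Δh = -205.24 + -358 + -212.05 = -775.29 kJ/kg
Q = ṁ·Δh = 210.1 kg/min × -775.29 kJ/kg = -162890 kJ/min
|Q| = 2714.8 kW = 2.7148 MW

Q_c = 2.71 MW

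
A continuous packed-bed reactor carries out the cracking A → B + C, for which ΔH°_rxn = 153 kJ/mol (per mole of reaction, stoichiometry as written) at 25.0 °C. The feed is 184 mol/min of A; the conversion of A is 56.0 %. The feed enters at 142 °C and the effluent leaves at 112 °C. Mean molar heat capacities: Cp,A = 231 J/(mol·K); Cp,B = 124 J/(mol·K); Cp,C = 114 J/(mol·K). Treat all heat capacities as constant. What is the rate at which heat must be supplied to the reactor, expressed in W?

Q_in = 243000 W

Extent of reaction ξ = 0.560 × 184 = 103.04 mol/min
Reaction term: ξ·ΔH°_rxn = 103.04 × 153 = 15765 kJ/min
Sensible, feed 142→25 °C: -4973 kJ/min
Outlet flows (mol/min): A 80.96, B 103.04, C 103.04
Sensible, products 25→112 °C: 3760.6 kJ/min
Q = ΔH = 14553 kJ/min = 242.55 kW
Heat supplied = 242550 W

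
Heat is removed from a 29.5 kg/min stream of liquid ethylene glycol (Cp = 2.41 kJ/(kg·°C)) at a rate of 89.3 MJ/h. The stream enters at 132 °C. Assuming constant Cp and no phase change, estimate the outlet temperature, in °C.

Q = 89.3 MJ/h = 1488.3 kJ/min
ΔT = Q/(ṁ·Cp) = 1488.3/(29.5×2.41) = 20.934 K
T_out = 132 − 20.934 = 111.07 °C

T_out = 111 °C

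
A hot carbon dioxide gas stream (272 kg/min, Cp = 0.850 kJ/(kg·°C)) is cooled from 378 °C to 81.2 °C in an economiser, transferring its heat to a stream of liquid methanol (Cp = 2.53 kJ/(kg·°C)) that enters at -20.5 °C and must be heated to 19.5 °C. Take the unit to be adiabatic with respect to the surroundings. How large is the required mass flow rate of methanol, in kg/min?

Heat released by hot stream: Q = 272 × 0.850 × (378 − 81.2) = 68620 kJ/min
Energy balance on cold side (adiabatic exchanger): Q = ṁ_c·Cp_c·(T_c,out − T_c,in)
ṁ_c = 68620 / [2.53 × (19.5 − -20.5)] = 678.06 kg/min

ṁ_c = 678 kg/min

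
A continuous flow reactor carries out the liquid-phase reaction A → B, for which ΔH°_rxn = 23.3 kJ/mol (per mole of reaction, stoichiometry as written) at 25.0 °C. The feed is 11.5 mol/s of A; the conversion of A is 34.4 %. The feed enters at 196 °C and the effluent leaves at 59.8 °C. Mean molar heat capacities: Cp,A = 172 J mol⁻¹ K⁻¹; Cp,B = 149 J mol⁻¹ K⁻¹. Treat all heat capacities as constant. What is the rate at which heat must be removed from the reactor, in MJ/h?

Q_out = 649 MJ/h

Extent of reaction ξ = 0.344 × 11.5 = 3.956 mol/s
Reaction term: ξ·ΔH°_rxn = 3.956 × 23.3 = 92.175 kJ/s
Sensible, feed 196→25 °C: -338.24 kJ/s
Outlet flows (mol/s): A 7.544, B 3.956
Sensible, products 25→59.8 °C: 65.668 kJ/s
Q = ΔH = -180.4 kJ/s = -180.4 kW
Heat removed = 649.42 MJ/h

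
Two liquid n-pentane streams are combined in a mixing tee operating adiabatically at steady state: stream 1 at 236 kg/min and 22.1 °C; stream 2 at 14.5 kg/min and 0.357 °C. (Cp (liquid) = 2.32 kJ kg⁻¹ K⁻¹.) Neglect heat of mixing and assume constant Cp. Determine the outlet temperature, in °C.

T_out = 20.8 °C

Energy balance with Q = 0: Σ ṁᵢCp,ᵢ(T_out − Tᵢ) = 0
T_out = Σ ṁᵢCp,ᵢTᵢ / Σ ṁᵢCp,ᵢ
      = 12112 / 581.16 = 20.841 °C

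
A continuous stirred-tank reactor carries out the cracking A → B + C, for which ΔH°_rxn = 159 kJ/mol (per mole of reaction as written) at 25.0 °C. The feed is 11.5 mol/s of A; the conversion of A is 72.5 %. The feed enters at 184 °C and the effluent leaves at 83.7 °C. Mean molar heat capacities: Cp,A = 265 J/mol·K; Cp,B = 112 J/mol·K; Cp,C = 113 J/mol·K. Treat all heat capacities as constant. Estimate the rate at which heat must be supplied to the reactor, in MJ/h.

Extent of reaction ξ = 0.725 × 11.5 = 8.3375 mol/s
Reaction term: ξ·ΔH°_rxn = 8.3375 × 159 = 1325.7 kJ/s
Sensible, feed 184→25 °C: -484.55 kJ/s
Outlet flows (mol/s): A 3.1625, B 8.3375, C 8.3375
Sensible, products 25→83.7 °C: 159.31 kJ/s
Q = ΔH = 1000.4 kJ/s = 1000.4 kW
Heat supplied = 3601.5 MJ/h

Q_in = 3600 MJ/h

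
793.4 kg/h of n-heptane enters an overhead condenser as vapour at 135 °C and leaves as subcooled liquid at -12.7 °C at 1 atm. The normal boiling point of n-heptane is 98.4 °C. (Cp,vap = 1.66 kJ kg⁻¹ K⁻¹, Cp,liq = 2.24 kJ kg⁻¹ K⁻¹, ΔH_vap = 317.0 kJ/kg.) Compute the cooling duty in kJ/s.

vapour 135→98.4 °C: -60.756 kJ/kg
condensation at 98.4 °C: -317 kJ/kg
liquid 98.4→-12.7 °C: -248.86 kJ/kg
Δh = -60.756 + -317 + -248.86 = -626.62 kJ/kg
Q = ṁ·Δh = 793.4 kg/h × -626.62 kJ/kg = -497160 kJ/h
|Q| = 138.1 kW

Q_c = 138 kJ/s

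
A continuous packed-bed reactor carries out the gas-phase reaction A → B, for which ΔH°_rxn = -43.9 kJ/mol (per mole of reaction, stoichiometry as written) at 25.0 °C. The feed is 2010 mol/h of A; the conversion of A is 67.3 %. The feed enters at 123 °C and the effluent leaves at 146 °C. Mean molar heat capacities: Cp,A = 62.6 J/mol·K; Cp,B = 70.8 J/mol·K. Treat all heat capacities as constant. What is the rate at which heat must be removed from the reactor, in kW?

Q_out = 15.3 kW

Extent of reaction ξ = 0.673 × 2010 = 1352.7 mol/h
Reaction term: ξ·ΔH°_rxn = 1352.7 × -43.9 = -59385 kJ/h
Sensible, feed 123→25 °C: -12331 kJ/h
Outlet flows (mol/h): A 657.27, B 1352.7
Sensible, products 25→146 °C: 16567 kJ/h
Q = ΔH = -55149 kJ/h = -15.319 kW
Heat removed = 15.319 kW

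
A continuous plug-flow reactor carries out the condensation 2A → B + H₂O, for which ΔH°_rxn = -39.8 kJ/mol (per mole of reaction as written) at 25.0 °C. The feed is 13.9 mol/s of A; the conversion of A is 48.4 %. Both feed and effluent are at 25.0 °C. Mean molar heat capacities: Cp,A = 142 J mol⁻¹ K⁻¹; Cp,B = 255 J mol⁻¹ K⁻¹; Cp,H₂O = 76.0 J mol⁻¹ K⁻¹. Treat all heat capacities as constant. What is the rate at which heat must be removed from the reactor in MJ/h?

Q_out = 482 MJ/h

Extent of reaction ξ = 0.484 × 13.9 / 2 = 3.3638 mol/s
Reaction term: ξ·ΔH°_rxn = 3.3638 × -39.8 = -133.88 kJ/s
Q = ΔH = -133.88 kJ/s = -133.88 kW
Heat removed = 481.97 MJ/h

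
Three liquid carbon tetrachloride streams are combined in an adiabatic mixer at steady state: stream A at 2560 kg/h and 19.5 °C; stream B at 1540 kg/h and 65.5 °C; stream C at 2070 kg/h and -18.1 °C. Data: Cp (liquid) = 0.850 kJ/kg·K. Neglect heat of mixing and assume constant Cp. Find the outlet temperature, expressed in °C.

T_out = 18.4 °C

Energy balance with Q = 0: Σ ṁᵢCp,ᵢ(T_out − Tᵢ) = 0
T_out = Σ ṁᵢCp,ᵢTᵢ / Σ ṁᵢCp,ᵢ
      = 96325 / 5244.5 = 18.367 °C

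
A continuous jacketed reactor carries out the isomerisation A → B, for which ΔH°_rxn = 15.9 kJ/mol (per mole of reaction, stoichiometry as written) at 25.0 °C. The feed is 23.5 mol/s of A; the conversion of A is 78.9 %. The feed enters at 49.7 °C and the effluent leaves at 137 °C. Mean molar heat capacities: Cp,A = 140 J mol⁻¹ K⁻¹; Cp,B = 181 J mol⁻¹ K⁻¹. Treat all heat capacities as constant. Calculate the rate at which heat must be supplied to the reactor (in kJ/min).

Extent of reaction ξ = 0.789 × 23.5 = 18.541 mol/s
Reaction term: ξ·ΔH°_rxn = 18.541 × 15.9 = 294.81 kJ/s
Sensible, feed 49.7→25 °C: -81.263 kJ/s
Outlet flows (mol/s): A 4.9585, B 18.541
Sensible, products 25→137 °C: 453.62 kJ/s
Q = ΔH = 667.17 kJ/s = 667.17 kW
Heat supplied = 40030 kJ/min

Q_in = 40000 kJ/min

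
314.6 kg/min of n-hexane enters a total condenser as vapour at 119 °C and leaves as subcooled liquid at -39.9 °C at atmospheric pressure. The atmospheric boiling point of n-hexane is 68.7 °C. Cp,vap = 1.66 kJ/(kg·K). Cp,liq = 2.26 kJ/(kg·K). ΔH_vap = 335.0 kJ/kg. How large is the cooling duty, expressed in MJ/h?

Q_c = 12500 MJ/h

vapour 119→68.7 °C: -83.498 kJ/kg
condensation at 68.7 °C: -335 kJ/kg
liquid 68.7→-39.9 °C: -245.44 kJ/kg
Δh = -83.498 + -335 + -245.44 = -663.93 kJ/kg
Q = ṁ·Δh = 314.6 kg/min × -663.93 kJ/kg = -208870 kJ/min
|Q| = 3481.2 kW = 12532 MJ/h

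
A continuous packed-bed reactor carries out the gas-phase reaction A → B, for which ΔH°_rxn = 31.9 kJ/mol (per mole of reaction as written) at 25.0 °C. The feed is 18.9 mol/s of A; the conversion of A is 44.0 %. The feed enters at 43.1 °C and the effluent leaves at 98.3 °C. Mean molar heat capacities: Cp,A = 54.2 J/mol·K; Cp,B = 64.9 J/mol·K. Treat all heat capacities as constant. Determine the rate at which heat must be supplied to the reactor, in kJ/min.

Extent of reaction ξ = 0.440 × 18.9 = 8.316 mol/s
Reaction term: ξ·ΔH°_rxn = 8.316 × 31.9 = 265.28 kJ/s
Sensible, feed 43.1→25 °C: -18.541 kJ/s
Outlet flows (mol/s): A 10.584, B 8.316
Sensible, products 25→98.3 °C: 81.609 kJ/s
Q = ΔH = 328.35 kJ/s = 328.35 kW
Heat supplied = 19701 kJ/min

Q_in = 19700 kJ/min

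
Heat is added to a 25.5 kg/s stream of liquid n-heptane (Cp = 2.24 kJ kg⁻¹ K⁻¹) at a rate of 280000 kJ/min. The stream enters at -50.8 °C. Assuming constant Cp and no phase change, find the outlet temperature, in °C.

T_out = 30.9 °C

Q = 280000 kJ/min = 4666.7 kJ/s
ΔT = Q/(ṁ·Cp) = 4666.7/(25.5×2.24) = 81.699 K
T_out = -50.8 + 81.699 = 30.899 °C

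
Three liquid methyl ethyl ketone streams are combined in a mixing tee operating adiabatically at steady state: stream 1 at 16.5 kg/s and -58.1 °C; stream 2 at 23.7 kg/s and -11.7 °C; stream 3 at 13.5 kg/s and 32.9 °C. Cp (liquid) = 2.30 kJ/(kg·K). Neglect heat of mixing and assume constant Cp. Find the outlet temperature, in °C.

Energy balance with Q = 0: Σ ṁᵢCp,ᵢ(T_out − Tᵢ) = 0
T_out = Σ ṁᵢCp,ᵢTᵢ / Σ ṁᵢCp,ᵢ
      = -1821.1 / 123.51 = -14.745 °C

T_out = -14.7 °C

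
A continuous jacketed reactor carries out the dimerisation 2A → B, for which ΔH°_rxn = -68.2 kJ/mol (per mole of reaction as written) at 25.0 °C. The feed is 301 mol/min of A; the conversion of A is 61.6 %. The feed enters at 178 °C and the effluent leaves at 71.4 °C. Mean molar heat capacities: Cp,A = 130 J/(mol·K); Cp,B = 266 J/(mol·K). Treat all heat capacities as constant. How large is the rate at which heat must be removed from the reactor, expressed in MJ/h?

Q_out = 628 MJ/h

Extent of reaction ξ = 0.616 × 301 / 2 = 92.708 mol/min
Reaction term: ξ·ΔH°_rxn = 92.708 × -68.2 = -6322.7 kJ/min
Sensible, feed 178→25 °C: -5986.9 kJ/min
Outlet flows (mol/min): A 115.58, B 92.708
Sensible, products 25→71.4 °C: 1841.4 kJ/min
Q = ΔH = -10468 kJ/min = -174.47 kW
Heat removed = 628.09 MJ/h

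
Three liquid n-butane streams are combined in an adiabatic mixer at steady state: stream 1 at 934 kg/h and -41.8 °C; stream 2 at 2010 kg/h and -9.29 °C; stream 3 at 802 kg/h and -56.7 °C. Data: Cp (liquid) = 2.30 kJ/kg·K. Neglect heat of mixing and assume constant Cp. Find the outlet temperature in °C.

T_out = -27.5 °C

No heat crosses the boundary, so H_out = H_in.
Σ ṁᵢCp,ᵢTᵢ = 934×2.30×-41.8 + 2010×2.30×-9.29 + 802×2.30×-56.7 = -237330
Σ ṁᵢCp,ᵢ = 934×2.30 + 2010×2.30 + 802×2.30 = 8615.8
T_out = -237330 / 8615.8 = -27.546 °C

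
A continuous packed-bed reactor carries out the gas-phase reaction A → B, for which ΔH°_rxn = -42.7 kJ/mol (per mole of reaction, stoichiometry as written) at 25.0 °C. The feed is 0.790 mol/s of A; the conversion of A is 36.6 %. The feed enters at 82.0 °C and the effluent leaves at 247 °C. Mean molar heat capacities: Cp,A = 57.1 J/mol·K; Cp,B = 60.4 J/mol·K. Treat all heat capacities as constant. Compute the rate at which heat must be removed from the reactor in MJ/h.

Extent of reaction ξ = 0.366 × 0.790 = 0.28914 mol/s
Reaction term: ξ·ΔH°_rxn = 0.28914 × -42.7 = -12.346 kJ/s
Sensible, feed 82.0→25 °C: -2.5712 kJ/s
Outlet flows (mol/s): A 0.50086, B 0.28914
Sensible, products 25→247 °C: 10.226 kJ/s
Q = ΔH = -4.6915 kJ/s = -4.6915 kW
Heat removed = 16.889 MJ/h

Q_out = 16.9 MJ/h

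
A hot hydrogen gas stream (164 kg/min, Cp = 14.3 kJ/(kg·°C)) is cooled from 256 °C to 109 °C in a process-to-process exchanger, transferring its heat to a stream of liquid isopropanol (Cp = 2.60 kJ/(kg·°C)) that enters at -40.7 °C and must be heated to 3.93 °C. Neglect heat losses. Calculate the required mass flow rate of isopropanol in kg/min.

ṁ_c = 2970 kg/min

Heat released by hot stream: Q = 164 × 14.3 × (256 − 109) = 344740 kJ/min
Energy balance on cold side (adiabatic exchanger): Q = ṁ_c·Cp_c·(T_c,out − T_c,in)
ṁ_c = 344740 / [2.60 × (3.93 − -40.7)] = 2971 kg/min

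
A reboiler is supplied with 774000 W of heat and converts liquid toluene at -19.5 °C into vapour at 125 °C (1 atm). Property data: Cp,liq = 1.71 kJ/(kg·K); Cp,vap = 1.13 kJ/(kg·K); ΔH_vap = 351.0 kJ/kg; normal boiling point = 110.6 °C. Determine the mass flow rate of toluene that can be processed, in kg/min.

ṁ = 78.7 kg/min

Δh = 1.71×(110.6−-19.5) + 351.0 + 1.13×(125−110.6) = 589.74 kJ/kg
Q = 774000 W = 774 kJ/s = 46440 kJ/min
ṁ = Q/Δh = 46440 / 589.74 = 78.746 kg/min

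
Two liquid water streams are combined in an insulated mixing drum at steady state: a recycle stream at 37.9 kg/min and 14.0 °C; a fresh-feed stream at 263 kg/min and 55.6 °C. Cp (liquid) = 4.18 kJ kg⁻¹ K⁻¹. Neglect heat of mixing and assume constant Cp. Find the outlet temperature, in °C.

Adiabatic, steady state ⇒ Σ ṁᵢCp,ᵢ(T_out − Tᵢ) = 0
Σ ṁᵢCp,ᵢTᵢ = 37.9×4.18×14.0 + 263×4.18×55.6 = 63341
Σ ṁᵢCp,ᵢ = 37.9×4.18 + 263×4.18 = 1257.8
T_out = 63341 / 1257.8 = 50.36 °C

T_out = 50.4 °C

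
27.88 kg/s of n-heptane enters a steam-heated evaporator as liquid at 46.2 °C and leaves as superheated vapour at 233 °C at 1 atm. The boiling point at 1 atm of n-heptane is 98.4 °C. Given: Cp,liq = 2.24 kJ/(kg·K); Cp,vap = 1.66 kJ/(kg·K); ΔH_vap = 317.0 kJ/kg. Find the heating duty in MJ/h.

liquid 46.2→98.4 °C: 116.93 kJ/kg
vaporisation at 98.4 °C: 317 kJ/kg
vapour 98.4→233 °C: 223.44 kJ/kg
Δh = 116.93 + 317 + 223.44 = 657.36 kJ/kg
Q = ṁ·Δh = 27.88 kg/s × 657.36 kJ/kg = 18327 kJ/s
|Q| = 18327 kW = 65978 MJ/h

Q = 66000 MJ/h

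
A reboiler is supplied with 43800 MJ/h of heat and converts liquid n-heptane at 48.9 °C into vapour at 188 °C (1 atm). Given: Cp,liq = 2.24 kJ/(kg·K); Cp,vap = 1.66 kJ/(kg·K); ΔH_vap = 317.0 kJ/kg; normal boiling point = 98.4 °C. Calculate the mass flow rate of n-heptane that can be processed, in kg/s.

ṁ = 21.1 kg/s

Δh = 2.24×(98.4−48.9) + 317.0 + 1.66×(188−98.4) = 576.62 kJ/kg
Q = 43800 MJ/h = 12167 kJ/s = 12167 kJ/s
ṁ = Q/Δh = 12167 / 576.62 = 21.1 kg/s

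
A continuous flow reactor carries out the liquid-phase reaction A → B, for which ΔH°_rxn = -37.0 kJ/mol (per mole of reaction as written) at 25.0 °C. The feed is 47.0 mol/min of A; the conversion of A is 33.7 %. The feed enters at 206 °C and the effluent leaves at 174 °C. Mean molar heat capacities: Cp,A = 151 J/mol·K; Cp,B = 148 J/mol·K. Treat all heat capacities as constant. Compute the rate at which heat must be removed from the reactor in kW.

Extent of reaction ξ = 0.337 × 47.0 = 15.839 mol/min
Reaction term: ξ·ΔH°_rxn = 15.839 × -37.0 = -586.04 kJ/min
Sensible, feed 206→25 °C: -1284.6 kJ/min
Outlet flows (mol/min): A 31.161, B 15.839
Sensible, products 25→174 °C: 1050.4 kJ/min
Q = ΔH = -820.23 kJ/min = -13.67 kW
Heat removed = 13.67 kW

Q_out = 13.7 kW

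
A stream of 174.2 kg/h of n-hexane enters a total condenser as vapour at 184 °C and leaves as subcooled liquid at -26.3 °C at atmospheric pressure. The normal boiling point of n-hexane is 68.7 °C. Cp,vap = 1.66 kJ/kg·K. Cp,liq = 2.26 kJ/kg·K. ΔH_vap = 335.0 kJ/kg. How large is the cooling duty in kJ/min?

Q_c = 2150 kJ/min

vapour 184→68.7 °C: -191.4 kJ/kg
condensation at 68.7 °C: -335 kJ/kg
liquid 68.7→-26.3 °C: -214.7 kJ/kg
Δh = -191.4 + -335 + -214.7 = -741.1 kJ/kg
Q = ṁ·Δh = 174.2 kg/h × -741.1 kJ/kg = -129100 kJ/h
|Q| = 35.861 kW = 2151.7 kJ/min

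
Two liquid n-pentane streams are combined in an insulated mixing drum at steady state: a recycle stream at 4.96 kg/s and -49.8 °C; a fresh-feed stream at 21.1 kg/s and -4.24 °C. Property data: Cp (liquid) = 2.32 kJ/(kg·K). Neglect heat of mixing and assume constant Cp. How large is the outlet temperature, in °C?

Energy balance with Q = 0: Σ ṁᵢCp,ᵢ(T_out − Tᵢ) = 0
T_out = Σ ṁᵢCp,ᵢTᵢ / Σ ṁᵢCp,ᵢ
      = -780.62 / 60.459 = -12.911 °C

T_out = -12.9 °C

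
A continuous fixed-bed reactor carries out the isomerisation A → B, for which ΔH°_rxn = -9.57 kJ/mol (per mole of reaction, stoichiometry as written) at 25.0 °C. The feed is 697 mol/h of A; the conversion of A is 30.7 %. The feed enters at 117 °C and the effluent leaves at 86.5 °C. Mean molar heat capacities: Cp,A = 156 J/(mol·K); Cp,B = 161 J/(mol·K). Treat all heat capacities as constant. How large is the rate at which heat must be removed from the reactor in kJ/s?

Extent of reaction ξ = 0.307 × 697 = 213.98 mol/h
Reaction term: ξ·ΔH°_rxn = 213.98 × -9.57 = -2047.8 kJ/h
Sensible, feed 117→25 °C: -10003 kJ/h
Outlet flows (mol/h): A 483.02, B 213.98
Sensible, products 25→86.5 °C: 6752.8 kJ/h
Q = ΔH = -5298.3 kJ/h = -1.4718 kW
Heat removed = 1.4718 kJ/s

Q_out = 1.47 kJ/s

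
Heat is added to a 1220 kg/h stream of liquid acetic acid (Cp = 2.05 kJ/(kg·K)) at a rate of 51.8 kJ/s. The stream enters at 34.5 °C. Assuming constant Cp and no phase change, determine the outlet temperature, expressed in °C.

Q = 51.8 kJ/s = 186480 kJ/h
ΔT = Q/(ṁ·Cp) = 186480/(1220×2.05) = 74.562 K
T_out = 34.5 + 74.562 = 109.06 °C

T_out = 109 °C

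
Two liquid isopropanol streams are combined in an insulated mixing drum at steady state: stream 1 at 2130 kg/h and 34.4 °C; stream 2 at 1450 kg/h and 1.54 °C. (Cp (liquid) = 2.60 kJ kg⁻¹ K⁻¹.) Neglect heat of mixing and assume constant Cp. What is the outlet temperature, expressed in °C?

T_out = 21.1 °C

No heat crosses the boundary, so H_out = H_in.
T_out = Σ ṁᵢCp,ᵢTᵢ / Σ ṁᵢCp,ᵢ
      = 196310 / 9308 = 21.091 °C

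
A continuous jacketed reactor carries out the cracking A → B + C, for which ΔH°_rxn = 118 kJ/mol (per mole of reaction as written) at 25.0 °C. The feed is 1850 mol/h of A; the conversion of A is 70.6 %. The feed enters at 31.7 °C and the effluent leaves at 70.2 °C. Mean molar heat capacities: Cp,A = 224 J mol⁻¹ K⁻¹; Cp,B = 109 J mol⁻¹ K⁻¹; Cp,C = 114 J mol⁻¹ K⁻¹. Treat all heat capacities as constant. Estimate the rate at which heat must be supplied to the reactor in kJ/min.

Q_in = 2830 kJ/min

Extent of reaction ξ = 0.706 × 1850 = 1306.1 mol/h
Reaction term: ξ·ΔH°_rxn = 1306.1 × 118 = 154120 kJ/h
Sensible, feed 31.7→25 °C: -2776.5 kJ/h
Outlet flows (mol/h): A 543.9, B 1306.1, C 1306.1
Sensible, products 25→70.2 °C: 18672 kJ/h
Q = ΔH = 170020 kJ/h = 47.226 kW
Heat supplied = 2833.6 kJ/min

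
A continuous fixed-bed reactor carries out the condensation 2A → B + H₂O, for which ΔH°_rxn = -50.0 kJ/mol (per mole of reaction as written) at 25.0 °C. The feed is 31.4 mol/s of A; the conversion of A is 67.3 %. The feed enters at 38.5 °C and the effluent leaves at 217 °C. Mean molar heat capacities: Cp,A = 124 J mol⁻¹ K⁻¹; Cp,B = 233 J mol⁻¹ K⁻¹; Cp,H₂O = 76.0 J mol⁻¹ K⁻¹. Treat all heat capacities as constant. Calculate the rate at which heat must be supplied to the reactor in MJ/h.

Extent of reaction ξ = 0.673 × 31.4 / 2 = 10.566 mol/s
Reaction term: ξ·ΔH°_rxn = 10.566 × -50.0 = -528.31 kJ/s
Sensible, feed 38.5→25 °C: -52.564 kJ/s
Outlet flows (mol/s): A 10.268, B 10.566, H₂O 10.566
Sensible, products 25→217 °C: 871.32 kJ/s
Q = ΔH = 290.45 kJ/s = 290.45 kW
Heat supplied = 1045.6 MJ/h

Q_in = 1050 MJ/h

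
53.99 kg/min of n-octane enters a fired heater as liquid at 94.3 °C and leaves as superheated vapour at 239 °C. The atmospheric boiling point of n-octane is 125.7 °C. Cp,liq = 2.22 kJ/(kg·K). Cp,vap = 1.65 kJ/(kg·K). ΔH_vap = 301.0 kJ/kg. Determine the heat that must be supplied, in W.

liquid 94.3→125.7 °C: 69.708 kJ/kg
vaporisation at 125.7 °C: 301 kJ/kg
vapour 125.7→239 °C: 186.94 kJ/kg
Δh = 69.708 + 301 + 186.94 = 557.65 kJ/kg
Q = ṁ·Δh = 53.99 kg/min × 557.65 kJ/kg = 30108 kJ/min
|Q| = 501.79 kW = 501790 W

Q = 502000 W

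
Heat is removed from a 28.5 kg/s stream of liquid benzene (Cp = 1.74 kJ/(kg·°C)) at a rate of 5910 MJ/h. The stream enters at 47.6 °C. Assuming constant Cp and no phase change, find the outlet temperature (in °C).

Q = 5910 MJ/h = 1641.7 kJ/s
ΔT = Q/(ṁ·Cp) = 1641.7/(28.5×1.74) = 33.105 K
T_out = 47.6 − 33.105 = 14.495 °C

T_out = 14.5 °C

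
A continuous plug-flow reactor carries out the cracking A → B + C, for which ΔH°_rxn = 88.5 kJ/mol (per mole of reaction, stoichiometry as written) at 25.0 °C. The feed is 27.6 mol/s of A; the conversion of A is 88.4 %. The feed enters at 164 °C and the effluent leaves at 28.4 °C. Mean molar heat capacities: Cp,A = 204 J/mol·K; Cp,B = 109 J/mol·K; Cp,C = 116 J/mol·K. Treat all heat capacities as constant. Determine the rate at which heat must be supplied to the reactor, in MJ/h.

Q_in = 5030 MJ/h

Extent of reaction ξ = 0.884 × 27.6 = 24.398 mol/s
Reaction term: ξ·ΔH°_rxn = 24.398 × 88.5 = 2159.3 kJ/s
Sensible, feed 164→25 °C: -782.63 kJ/s
Outlet flows (mol/s): A 3.2016, B 24.398, C 24.398
Sensible, products 25→28.4 °C: 20.885 kJ/s
Q = ΔH = 1397.5 kJ/s = 1397.5 kW
Heat supplied = 5031.1 MJ/h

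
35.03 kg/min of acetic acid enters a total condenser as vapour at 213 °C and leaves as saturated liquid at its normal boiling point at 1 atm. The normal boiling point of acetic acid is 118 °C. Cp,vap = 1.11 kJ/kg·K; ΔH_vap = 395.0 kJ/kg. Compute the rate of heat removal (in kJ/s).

Q_c = 292 kJ/s

vapour 213→118 °C: -105.45 kJ/kg
condensation at 118 °C: -395 kJ/kg
Δh = -105.45 + -395 = -500.45 kJ/kg
Q = ṁ·Δh = 35.03 kg/min × -500.45 kJ/kg = -17531 kJ/min
|Q| = 292.18 kW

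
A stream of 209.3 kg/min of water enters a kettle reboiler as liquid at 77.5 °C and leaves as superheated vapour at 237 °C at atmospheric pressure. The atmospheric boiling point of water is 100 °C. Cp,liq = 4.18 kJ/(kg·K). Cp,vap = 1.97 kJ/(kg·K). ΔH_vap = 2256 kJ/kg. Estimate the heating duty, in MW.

Q = 9.14 MW

liquid 77.5→100 °C: 94.05 kJ/kg
vaporisation at 100 °C: 2256 kJ/kg
vapour 100→237 °C: 269.89 kJ/kg
Δh = 94.05 + 2256 + 269.89 = 2619.9 kJ/kg
Q = ṁ·Δh = 209.3 kg/min × 2619.9 kJ/kg = 548350 kJ/min
|Q| = 9139.2 kW = 9.1392 MW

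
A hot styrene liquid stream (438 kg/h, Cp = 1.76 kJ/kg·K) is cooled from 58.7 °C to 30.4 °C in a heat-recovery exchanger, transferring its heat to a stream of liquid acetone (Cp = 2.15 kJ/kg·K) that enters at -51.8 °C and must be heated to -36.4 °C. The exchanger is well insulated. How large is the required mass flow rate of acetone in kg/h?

ṁ_c = 659 kg/h

Heat released by hot stream: Q = 438 × 1.76 × (58.7 − 30.4) = 21816 kJ/h
Energy balance on cold side (adiabatic exchanger): Q = ṁ_c·Cp_c·(T_c,out − T_c,in)
ṁ_c = 21816 / [2.15 × (-36.4 − -51.8)] = 658.89 kg/h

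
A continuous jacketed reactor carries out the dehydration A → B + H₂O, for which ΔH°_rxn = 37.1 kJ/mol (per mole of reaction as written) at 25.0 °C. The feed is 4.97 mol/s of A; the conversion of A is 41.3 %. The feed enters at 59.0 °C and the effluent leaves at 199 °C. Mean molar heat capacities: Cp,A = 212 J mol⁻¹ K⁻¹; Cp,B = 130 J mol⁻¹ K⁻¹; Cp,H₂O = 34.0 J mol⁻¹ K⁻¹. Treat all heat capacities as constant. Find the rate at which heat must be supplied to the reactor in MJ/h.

Q_in = 743 MJ/h

Extent of reaction ξ = 0.413 × 4.97 = 2.0526 mol/s
Reaction term: ξ·ΔH°_rxn = 2.0526 × 37.1 = 76.152 kJ/s
Sensible, feed 59.0→25 °C: -35.824 kJ/s
Outlet flows (mol/s): A 2.9174, B 2.0526, H₂O 2.0526
Sensible, products 25→199 °C: 166.19 kJ/s
Q = ΔH = 206.52 kJ/s = 206.52 kW
Heat supplied = 743.46 MJ/h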